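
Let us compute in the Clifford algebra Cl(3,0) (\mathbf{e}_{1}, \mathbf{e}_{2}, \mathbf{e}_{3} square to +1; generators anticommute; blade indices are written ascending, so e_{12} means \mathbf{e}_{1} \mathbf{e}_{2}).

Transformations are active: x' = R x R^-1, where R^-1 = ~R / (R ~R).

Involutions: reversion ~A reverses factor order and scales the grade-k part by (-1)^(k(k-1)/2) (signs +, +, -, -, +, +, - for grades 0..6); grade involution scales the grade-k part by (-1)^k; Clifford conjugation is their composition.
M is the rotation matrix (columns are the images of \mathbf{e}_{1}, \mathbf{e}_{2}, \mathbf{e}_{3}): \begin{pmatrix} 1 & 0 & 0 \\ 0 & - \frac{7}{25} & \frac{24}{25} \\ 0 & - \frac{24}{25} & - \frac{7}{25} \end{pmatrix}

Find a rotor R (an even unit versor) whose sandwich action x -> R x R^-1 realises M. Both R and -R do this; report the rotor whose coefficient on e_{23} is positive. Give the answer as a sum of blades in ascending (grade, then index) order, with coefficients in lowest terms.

Method: write R = a + b12*e_{12} + b13*e_{13} + b23*e_{23} with a^2 + b12^2 + b13^2 + b23^2 = 1 (so R^-1 = ~R). Expanding the columns R e_j ~R gives tr M = 4a^2 - 1 and, from the antisymmetric part, M21 - M12 = -4a*b12, M13 - M31 = 4a*b13, M32 - M23 = -4a*b23.
Here tr M = \frac{11}{25}, so a^2 = (1 + tr M)/4 = \frac{9}{25} and a = ±\frac{3}{5}. Taking a = \frac{3}{5}: M21 - M12 = 0, M13 - M31 = 0, M32 - M23 = -\frac{48}{25}, giving b12 = 0, b13 = 0, b23 = \frac{4}{5}, i.e. R = \frac{3}{5} + \frac{4}{5} e_{23}.
Its e_{23} coefficient is already positive.
Answer: \frac{3}{5} + \frac{4}{5} e_{23}. Sheet selection: the two-to-one cover makes ±R indistinguishable at the matrix level (trace \frac{11}{25}), so uniqueness comes from the required sign on e_{23}.


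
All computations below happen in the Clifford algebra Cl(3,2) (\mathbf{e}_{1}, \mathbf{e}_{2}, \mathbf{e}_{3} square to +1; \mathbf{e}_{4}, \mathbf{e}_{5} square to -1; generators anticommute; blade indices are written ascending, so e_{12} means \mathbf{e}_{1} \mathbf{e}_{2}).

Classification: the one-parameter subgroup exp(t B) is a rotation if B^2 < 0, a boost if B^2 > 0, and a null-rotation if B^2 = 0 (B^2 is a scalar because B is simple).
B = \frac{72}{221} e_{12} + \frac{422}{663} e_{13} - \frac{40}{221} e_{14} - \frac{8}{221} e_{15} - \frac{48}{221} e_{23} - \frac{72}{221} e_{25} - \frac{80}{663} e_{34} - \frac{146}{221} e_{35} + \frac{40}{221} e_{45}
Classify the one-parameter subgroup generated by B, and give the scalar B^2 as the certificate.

B^2 term by term: the squares give (\frac{72}{221})^2*(e_{12})^2 + (\frac{422}{663})^2*(e_{13})^2 + (-\frac{40}{221})^2*(e_{14})^2 + (-\frac{8}{221})^2*(e_{15})^2 + (-\frac{48}{221})^2*(e_{23})^2 + (-\frac{72}{221})^2*(e_{25})^2 + (-\frac{80}{663})^2*(e_{34})^2 + (-\frac{146}{221})^2*(e_{35})^2 + (\frac{40}{221})^2*(e_{45})^2 = \frac{5184}{48841}*(-1) + \frac{178084}{439569}*(-1) + \frac{1600}{48841}*(+1) + \frac{64}{48841}*(+1) + \frac{2304}{48841}*(-1) + \frac{5184}{48841}*(+1) + \frac{6400}{439569}*(+1) + \frac{21316}{48841}*(+1) + \frac{1600}{48841}*(-1) = 0 (each basis 2-blade squares to minus the product of its generators' squares); cross terms between blades sharing an index anticommute and cancel; the commuting (index-disjoint) pairs give grade-4 terms 2*c*c'*(blade product), which cancel blade by blade — e_{1234}: -\frac{3840}{48841} + \frac{3840}{48841} = 0; e_{1235}: -\frac{21024}{48841} + \frac{20256}{48841} + \frac{768}{48841} = 0; e_{1245}: \frac{5760}{48841} - \frac{5760}{48841} = 0; e_{1345}: \frac{33760}{146523} - \frac{11680}{48841} + \frac{1280}{146523} = 0; e_{2345}: -\frac{3840}{48841} + \frac{3840}{48841} = 0 — confirming B is simple. So B^2 = 0.
Answer: null-rotation, certificate B^2 = 0. One invariant decides it: the square 0 survives every conjugation, and its sign is exactly the classification.


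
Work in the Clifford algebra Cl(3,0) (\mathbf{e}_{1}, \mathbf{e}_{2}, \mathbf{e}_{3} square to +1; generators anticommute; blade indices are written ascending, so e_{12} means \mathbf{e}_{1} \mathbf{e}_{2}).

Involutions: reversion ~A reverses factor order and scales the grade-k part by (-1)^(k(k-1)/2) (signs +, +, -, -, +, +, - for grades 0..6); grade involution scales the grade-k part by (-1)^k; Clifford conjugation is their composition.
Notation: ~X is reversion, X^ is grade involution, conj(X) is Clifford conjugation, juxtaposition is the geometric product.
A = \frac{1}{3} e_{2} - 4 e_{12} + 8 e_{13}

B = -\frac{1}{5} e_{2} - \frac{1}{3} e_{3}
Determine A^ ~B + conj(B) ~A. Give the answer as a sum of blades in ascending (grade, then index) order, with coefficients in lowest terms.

first term: \frac{1}{15} - \frac{28}{15} e_{1} + \frac{1}{9} e_{23} + \frac{44}{15} e_{123}
second term: \frac{1}{15} + \frac{28}{15} e_{1} - \frac{1}{9} e_{23} + \frac{44}{15} e_{123}
Answer: \frac{2}{15} + \frac{88}{15} e_{123}


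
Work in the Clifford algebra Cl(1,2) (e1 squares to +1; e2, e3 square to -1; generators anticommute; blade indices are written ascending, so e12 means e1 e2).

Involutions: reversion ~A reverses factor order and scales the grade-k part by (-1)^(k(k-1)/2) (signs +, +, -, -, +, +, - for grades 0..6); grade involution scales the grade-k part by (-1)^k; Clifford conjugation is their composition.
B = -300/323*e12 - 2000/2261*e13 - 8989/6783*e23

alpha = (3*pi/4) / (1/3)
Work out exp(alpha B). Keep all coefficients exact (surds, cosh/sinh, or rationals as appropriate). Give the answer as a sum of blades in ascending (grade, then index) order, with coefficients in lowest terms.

B^2 term by term: the squares give (-300/323)^2*(e12)^2 + (-2000/2261)^2*(e13)^2 + (-8989/6783)^2*(e23)^2 = 90000/104329*(+1) + 4000000/5112121*(+1) + 80802121/46009089*(-1) = -1/9 (each basis 2-blade squares to minus the product of its generators' squares); cross terms between blades sharing an index anticommute and cancel. So B^2 = -1/9.
B^2 = -1/9 — a negative square means the series sums to a rotation: l = 1/3, alpha*l = 3*pi/4, so exp(alpha B) = cos(3*pi/4) + (sin(3*pi/4)/(1/3))*B = -sqrt(2)/2 + (3*sqrt(2)/2)*B.
Answer: -sqrt(2)/2 - 450*sqrt(2)/323*e12 - 3000*sqrt(2)/2261*e13 - 8989*sqrt(2)/4522*e23


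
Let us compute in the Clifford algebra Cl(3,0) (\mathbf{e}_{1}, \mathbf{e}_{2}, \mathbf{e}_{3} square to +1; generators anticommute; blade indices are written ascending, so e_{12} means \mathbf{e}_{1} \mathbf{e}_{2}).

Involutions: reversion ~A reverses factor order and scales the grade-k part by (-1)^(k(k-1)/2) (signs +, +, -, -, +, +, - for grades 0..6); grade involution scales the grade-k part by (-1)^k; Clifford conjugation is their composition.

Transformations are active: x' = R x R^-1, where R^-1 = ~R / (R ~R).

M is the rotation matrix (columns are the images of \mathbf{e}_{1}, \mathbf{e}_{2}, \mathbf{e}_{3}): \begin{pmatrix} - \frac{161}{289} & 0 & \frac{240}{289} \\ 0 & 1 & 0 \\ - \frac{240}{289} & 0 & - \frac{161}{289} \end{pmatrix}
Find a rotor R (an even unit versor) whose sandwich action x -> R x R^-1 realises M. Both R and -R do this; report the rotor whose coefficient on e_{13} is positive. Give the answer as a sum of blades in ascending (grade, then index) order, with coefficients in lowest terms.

Method: write R = a + b12*e_{12} + b13*e_{13} + b23*e_{23} with a^2 + b12^2 + b13^2 + b23^2 = 1 (so R^-1 = ~R). Expanding the columns R e_j ~R gives tr M = 4a^2 - 1 and, from the antisymmetric part, M21 - M12 = -4a*b12, M13 - M31 = 4a*b13, M32 - M23 = -4a*b23.
Here tr M = -\frac{33}{289}, so a^2 = (1 + tr M)/4 = \frac{64}{289} and a = ±\frac{8}{17}. Taking a = \frac{8}{17}: M21 - M12 = 0, M13 - M31 = \frac{480}{289}, M32 - M23 = 0, giving b12 = 0, b13 = \frac{15}{17}, b23 = 0, i.e. R = \frac{8}{17} + \frac{15}{17} e_{13}.
Its e_{13} coefficient is already positive.
Answer: \frac{8}{17} + \frac{15}{17} e_{13}. Key observation: the double cover Spin(3) -> SO(3) sends R and -R to the same matrix (trace -\frac{33}{289} here), so the stated sign of the e_{13} coefficient is what selects one sheet.


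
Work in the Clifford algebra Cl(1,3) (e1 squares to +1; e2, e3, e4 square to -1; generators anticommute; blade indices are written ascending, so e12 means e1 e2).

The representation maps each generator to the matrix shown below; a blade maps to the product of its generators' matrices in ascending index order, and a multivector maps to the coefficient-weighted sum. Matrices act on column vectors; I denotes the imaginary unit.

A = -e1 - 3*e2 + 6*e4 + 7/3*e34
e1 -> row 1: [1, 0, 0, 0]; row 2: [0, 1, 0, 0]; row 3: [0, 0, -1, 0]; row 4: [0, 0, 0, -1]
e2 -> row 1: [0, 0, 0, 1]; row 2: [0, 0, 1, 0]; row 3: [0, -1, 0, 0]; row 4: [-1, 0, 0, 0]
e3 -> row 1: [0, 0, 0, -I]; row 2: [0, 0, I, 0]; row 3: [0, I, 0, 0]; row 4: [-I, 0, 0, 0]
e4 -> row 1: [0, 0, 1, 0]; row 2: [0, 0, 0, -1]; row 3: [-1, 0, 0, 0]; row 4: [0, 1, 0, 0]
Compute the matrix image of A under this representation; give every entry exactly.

Bivector images (products of the table entries): rho(e34) = rho(e3)rho(e4) = row 1: [0, -I, 0, 0]; row 2: [-I, 0, 0, 0]; row 3: [0, 0, 0, -I]; row 4: [0, 0, -I, 0].
M = (-1)*rho(e1) + (-3)*rho(e2) + (6)*rho(e4) + (7/3)*rho(e34), summed entrywise:
Answer: row 1: [-1, -7*I/3, 6, -3]; row 2: [-7*I/3, -1, -3, -6]; row 3: [-6, 3, 1, -7*I/3]; row 4: [3, 6, -7*I/3, 1]


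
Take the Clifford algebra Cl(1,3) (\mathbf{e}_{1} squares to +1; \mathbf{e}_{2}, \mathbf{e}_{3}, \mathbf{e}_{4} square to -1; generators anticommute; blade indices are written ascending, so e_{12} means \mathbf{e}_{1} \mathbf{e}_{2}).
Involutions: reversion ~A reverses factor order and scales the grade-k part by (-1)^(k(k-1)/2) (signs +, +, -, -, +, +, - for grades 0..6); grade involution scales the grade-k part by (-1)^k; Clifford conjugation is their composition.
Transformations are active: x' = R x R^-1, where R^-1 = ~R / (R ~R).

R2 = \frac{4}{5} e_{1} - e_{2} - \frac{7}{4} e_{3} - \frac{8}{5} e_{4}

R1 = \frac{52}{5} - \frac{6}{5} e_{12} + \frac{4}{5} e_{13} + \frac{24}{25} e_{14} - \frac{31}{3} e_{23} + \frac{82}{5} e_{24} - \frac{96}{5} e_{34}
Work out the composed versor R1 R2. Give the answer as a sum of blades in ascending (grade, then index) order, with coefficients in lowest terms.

Distribute over the terms of R2 (each basis-blade product reordered to ascending indices, repeated generators contracted through their squares):
R1 (\frac{4}{5} e_{1}) = \frac{208}{25} e_{1} + \frac{24}{25} e_{2} - \frac{16}{25} e_{3} - \frac{96}{125} e_{4} - \frac{124}{15} e_{123} + \frac{328}{25} e_{124} - \frac{384}{25} e_{134}
R1 (-e_{2}) = -\frac{6}{5} e_{1} - \frac{52}{5} e_{2} + \frac{31}{3} e_{3} - \frac{82}{5} e_{4} + \frac{4}{5} e_{123} + \frac{24}{25} e_{124} + \frac{96}{5} e_{234}
R1 (-\frac{7}{4} e_{3}) = \frac{7}{5} e_{1} - \frac{217}{12} e_{2} - \frac{91}{5} e_{3} + \frac{168}{5} e_{4} + \frac{21}{10} e_{123} + \frac{42}{25} e_{134} + \frac{287}{10} e_{234}
R1 (-\frac{8}{5} e_{4}) = \frac{192}{125} e_{1} + \frac{656}{25} e_{2} - \frac{768}{25} e_{3} - \frac{416}{25} e_{4} + \frac{48}{25} e_{124} - \frac{32}{25} e_{134} + \frac{248}{15} e_{234}
Summing the partial products and collecting blades:
Answer: \frac{1257}{125} e_{1} - \frac{77}{60} e_{2} - \frac{2942}{75} e_{3} - \frac{26}{125} e_{4} - \frac{161}{30} e_{123} + 16 e_{124} - \frac{374}{25} e_{134} + \frac{1933}{30} e_{234}


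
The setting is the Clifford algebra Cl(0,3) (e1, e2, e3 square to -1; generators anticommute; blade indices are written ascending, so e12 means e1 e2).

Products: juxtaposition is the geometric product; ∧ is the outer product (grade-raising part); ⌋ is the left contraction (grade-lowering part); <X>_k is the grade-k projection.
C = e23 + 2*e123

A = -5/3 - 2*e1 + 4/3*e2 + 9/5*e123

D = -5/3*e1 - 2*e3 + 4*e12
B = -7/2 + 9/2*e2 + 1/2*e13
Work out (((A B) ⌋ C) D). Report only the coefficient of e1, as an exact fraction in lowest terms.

step 1: -1/6 + 7*e1 - 169/15*e2 + e3 - 9*e12 + 109/15*e13 - 209/30*e123
step 2: -209/15 + 233/15*e2 + 439/15*e3 - 2*e12 - 338/15*e13 - 85/6*e23 - 1/3*e123
step 3: 998/15 + 1813/45*e1 - 25*e2 + 3004/45*e3 - 1373/45*e12 - 71/9*e13 + 2633/45*e23 + 13021/90*e123
Answer: 1813/45


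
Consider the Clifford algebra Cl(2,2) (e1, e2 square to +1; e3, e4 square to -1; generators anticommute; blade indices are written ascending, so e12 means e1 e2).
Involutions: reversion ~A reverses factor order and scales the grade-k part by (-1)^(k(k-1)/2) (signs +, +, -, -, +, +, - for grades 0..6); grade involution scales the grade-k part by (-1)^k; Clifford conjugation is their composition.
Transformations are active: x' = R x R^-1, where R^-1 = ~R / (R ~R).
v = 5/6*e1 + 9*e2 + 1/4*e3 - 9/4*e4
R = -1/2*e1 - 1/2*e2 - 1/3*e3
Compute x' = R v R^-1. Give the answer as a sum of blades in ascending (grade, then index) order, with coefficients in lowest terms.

~R = -1/2*e1 - 1/2*e2 - 1/3*e3, and R ~R = 7/18, so R^-1 = ~R / (7/18).
R v = -29/6 - 49/12*e12 + 11/72*e13 + 9/8*e14 + 23/8*e23 + 9/8*e24 + 3/4*e34
Answer: 487/42*e1 + 24/7*e2 + 225/28*e3 + 9/4*e4


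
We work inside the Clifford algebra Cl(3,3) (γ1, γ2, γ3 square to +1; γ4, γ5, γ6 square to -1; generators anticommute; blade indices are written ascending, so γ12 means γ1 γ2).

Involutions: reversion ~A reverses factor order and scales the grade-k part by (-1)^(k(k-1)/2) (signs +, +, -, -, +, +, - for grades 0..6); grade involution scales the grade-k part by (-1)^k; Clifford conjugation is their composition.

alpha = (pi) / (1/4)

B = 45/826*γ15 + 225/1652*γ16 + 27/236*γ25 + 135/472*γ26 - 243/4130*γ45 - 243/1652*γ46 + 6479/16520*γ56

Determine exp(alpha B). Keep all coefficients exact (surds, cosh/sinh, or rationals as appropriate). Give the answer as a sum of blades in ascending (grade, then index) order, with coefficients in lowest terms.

B^2 term by term: the squares give (45/826)^2*(γ15)^2 + (225/1652)^2*(γ16)^2 + (27/236)^2*(γ25)^2 + (135/472)^2*(γ26)^2 + (-243/4130)^2*(γ45)^2 + (-243/1652)^2*(γ46)^2 + (6479/16520)^2*(γ56)^2 = 2025/682276*(+1) + 50625/2729104*(+1) + 729/55696*(+1) + 18225/222784*(+1) + 59049/17056900*(-1) + 59049/2729104*(-1) + 41977441/272910400*(-1) = -1/16 (each basis 2-blade squares to minus the product of its generators' squares); cross terms between blades sharing an index anticommute and cancel; the commuting (index-disjoint) pairs give grade-4 terms 2*c*c'*(blade product), which cancel blade by blade — γ1256: -6075/194936 + 6075/194936 = 0; γ1456: 10935/682276 - 10935/682276 = 0; γ2456: 6561/194936 - 6561/194936 = 0 — confirming B is simple. So B^2 = -1/16.
B^2 = -1/16 — the negative square puts this in the circular regime; l = 1/4, alpha*l = pi, so exp(alpha B) = cos(pi) + (sin(pi)/(1/4))*B = -1 + (0)*B.
Answer: -1


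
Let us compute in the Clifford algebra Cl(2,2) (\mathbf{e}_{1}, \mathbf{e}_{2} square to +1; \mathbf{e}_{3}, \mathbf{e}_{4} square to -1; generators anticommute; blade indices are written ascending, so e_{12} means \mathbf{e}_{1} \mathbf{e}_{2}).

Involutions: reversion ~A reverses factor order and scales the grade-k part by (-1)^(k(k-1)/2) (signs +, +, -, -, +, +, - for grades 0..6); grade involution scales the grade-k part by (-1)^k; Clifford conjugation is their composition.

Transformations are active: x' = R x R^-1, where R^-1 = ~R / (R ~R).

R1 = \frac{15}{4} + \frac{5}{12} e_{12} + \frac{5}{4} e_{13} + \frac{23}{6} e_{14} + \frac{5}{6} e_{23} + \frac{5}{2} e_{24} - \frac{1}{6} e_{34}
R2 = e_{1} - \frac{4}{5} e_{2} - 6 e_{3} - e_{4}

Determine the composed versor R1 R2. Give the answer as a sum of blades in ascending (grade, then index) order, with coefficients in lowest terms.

Distribute over the terms of R2 (each basis-blade product reordered to ascending indices, repeated generators contracted through their squares):
R1 (e_{1}) = \frac{15}{4} e_{1} - \frac{5}{12} e_{2} - \frac{5}{4} e_{3} - \frac{23}{6} e_{4} + \frac{5}{6} e_{123} + \frac{5}{2} e_{124} - \frac{1}{6} e_{134}
R1 (-\frac{4}{5} e_{2}) = -\frac{1}{3} e_{1} - 3 e_{2} + \frac{2}{3} e_{3} + 2 e_{4} + e_{123} + \frac{46}{15} e_{124} + \frac{2}{15} e_{234}
R1 (-6 e_{3}) = \frac{15}{2} e_{1} + 5 e_{2} - \frac{45}{2} e_{3} + e_{4} - \frac{5}{2} e_{123} + 23 e_{134} + 15 e_{234}
R1 (-e_{4}) = \frac{23}{6} e_{1} + \frac{5}{2} e_{2} - \frac{1}{6} e_{3} - \frac{15}{4} e_{4} - \frac{5}{12} e_{124} - \frac{5}{4} e_{134} - \frac{5}{6} e_{234}
Summing the partial products and collecting blades:
Answer: \frac{59}{4} e_{1} + \frac{49}{12} e_{2} - \frac{93}{4} e_{3} - \frac{55}{12} e_{4} - \frac{2}{3} e_{123} + \frac{103}{20} e_{124} + \frac{259}{12} e_{134} + \frac{143}{10} e_{234}


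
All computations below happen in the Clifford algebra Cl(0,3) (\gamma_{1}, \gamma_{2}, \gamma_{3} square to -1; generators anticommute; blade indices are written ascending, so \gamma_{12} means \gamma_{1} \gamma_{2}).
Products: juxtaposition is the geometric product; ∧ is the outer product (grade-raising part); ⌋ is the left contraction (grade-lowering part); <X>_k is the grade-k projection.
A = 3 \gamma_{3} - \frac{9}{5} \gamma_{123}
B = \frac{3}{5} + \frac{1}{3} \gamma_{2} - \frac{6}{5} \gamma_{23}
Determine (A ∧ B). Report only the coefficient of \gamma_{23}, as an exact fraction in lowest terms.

step 1: \frac{9}{5} \gamma_{3} - \gamma_{23} - \frac{27}{25} \gamma_{123}
Answer: -1


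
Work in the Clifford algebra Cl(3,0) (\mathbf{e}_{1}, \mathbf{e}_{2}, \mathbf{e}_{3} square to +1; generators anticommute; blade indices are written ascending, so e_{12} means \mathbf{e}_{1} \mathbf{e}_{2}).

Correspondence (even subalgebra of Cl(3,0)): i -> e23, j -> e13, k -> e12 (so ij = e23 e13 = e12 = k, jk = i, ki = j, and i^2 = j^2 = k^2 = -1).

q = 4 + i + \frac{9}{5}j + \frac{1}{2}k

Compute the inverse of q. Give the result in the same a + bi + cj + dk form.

In blades: q = 4 + \frac{1}{2} e_{12} + \frac{9}{5} e_{13} + e_{23}.
With qbar = 4 - \frac{1}{2} e_{12} - \frac{9}{5} e_{13} - e_{23} (scalar fixed, mapped units negated), q qbar = \frac{2049}{100} (the sum of squared coefficients), so q^-1 = qbar / (\frac{2049}{100}) = \frac{400}{2049} - \frac{50}{2049} e_{12} - \frac{60}{683} e_{13} - \frac{100}{2049} e_{23}; translating back:
Answer: \frac{400}{2049} - \frac{100}{2049}i - \frac{60}{683}j - \frac{50}{2049}k


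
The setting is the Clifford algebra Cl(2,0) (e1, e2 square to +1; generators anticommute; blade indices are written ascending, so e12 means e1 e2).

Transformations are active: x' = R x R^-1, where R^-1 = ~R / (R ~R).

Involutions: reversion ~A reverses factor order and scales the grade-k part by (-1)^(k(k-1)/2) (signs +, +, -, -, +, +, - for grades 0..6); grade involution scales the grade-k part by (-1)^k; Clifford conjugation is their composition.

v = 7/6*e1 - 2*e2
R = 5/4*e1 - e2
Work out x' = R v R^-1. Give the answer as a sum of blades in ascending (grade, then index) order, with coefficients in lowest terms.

~R = 5/4*e1 - e2, and R ~R = 41/16, so R^-1 = ~R / (41/16).
R v = 83/24 - 4/3*e12
Answer: 181/82*e1 - 86/123*e2


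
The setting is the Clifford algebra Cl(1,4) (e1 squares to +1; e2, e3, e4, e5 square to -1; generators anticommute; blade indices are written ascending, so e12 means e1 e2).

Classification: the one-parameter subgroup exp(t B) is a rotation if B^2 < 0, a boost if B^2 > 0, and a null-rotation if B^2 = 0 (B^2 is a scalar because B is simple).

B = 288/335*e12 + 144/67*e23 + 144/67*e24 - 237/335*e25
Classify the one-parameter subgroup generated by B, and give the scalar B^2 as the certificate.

B^2 term by term: the squares give (288/335)^2*(e12)^2 + (144/67)^2*(e23)^2 + (144/67)^2*(e24)^2 + (-237/335)^2*(e25)^2 = 82944/112225*(+1) + 20736/4489*(-1) + 20736/4489*(-1) + 56169/112225*(-1) = -9 (each basis 2-blade squares to minus the product of its generators' squares); cross terms between blades sharing an index anticommute and cancel. So B^2 = -9.
Answer: rotation, certificate B^2 = -9. One invariant decides it: the square -9 survives every conjugation, and its sign is exactly the classification.


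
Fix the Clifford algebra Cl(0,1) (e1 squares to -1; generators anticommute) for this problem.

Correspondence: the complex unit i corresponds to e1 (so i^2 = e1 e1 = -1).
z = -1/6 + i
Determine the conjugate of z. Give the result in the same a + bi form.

In blades: z = -1/6 + e1.
Conjugation here is Clifford conjugation: the scalar is fixed and the grade-1 and grade-2 blades all flip sign, giving -1/6 - e1; translating back:
Answer: -1/6 - i


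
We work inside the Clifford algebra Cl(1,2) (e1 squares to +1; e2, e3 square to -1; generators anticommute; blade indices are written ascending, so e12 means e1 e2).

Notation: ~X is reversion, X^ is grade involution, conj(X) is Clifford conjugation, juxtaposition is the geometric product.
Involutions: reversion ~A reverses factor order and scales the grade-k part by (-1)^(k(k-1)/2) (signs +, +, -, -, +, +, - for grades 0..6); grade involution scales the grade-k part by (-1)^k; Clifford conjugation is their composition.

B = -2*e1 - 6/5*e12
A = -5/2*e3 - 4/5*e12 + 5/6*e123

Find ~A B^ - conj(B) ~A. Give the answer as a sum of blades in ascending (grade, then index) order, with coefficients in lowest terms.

first term: -24/25 - 8/5*e2 + e3 + 5*e13 - 5/3*e23 + 3*e123
second term: 24/25 + 8/5*e2 - e3 - 5*e13 - 5/3*e23 - 3*e123
Answer: -48/25 - 16/5*e2 + 2*e3 + 10*e13 + 6*e123


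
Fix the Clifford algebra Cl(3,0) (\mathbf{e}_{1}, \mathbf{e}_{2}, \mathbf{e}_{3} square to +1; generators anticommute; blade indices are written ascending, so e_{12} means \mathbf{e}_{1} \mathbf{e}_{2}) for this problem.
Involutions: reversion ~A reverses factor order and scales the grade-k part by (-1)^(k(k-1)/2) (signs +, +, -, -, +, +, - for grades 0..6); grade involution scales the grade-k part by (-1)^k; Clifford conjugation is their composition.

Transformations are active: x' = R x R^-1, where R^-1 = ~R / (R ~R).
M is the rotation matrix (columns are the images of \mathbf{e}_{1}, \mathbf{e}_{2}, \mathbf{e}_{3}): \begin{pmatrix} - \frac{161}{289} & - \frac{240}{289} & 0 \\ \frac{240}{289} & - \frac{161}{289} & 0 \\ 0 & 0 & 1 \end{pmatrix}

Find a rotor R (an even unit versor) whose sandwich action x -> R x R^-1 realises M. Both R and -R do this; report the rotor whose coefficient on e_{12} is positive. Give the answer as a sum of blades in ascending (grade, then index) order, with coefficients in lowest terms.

Method: write R = a + b12*e_{12} + b13*e_{13} + b23*e_{23} with a^2 + b12^2 + b13^2 + b23^2 = 1 (so R^-1 = ~R). Expanding the columns R e_j ~R gives tr M = 4a^2 - 1 and, from the antisymmetric part, M21 - M12 = -4a*b12, M13 - M31 = 4a*b13, M32 - M23 = -4a*b23.
Here tr M = -\frac{33}{289}, so a^2 = (1 + tr M)/4 = \frac{64}{289} and a = ±\frac{8}{17}. Taking a = \frac{8}{17}: M21 - M12 = \frac{480}{289}, M13 - M31 = 0, M32 - M23 = 0, giving b12 = -\frac{15}{17}, b13 = 0, b23 = 0, i.e. R = \frac{8}{17} - \frac{15}{17} e_{12}.
Its e_{12} coefficient is negative, so report the other preimage -R.
Answer: -\frac{8}{17} + \frac{15}{17} e_{12}. Recall the cover is two-to-one: with M of trace -\frac{33}{289}, both preimages act alike, and the stated e_{12} sign chooses the sheet.


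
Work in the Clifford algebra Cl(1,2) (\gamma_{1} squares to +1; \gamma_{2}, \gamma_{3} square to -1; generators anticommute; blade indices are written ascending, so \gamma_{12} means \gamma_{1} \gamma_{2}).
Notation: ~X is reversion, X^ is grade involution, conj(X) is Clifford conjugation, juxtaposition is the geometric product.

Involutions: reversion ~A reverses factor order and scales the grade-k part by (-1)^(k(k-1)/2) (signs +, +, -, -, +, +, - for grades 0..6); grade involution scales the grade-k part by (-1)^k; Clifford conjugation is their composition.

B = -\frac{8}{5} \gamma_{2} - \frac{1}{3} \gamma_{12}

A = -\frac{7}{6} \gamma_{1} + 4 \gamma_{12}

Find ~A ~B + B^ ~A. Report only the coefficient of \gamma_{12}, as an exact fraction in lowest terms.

first term: -\frac{4}{3} - \frac{32}{5} \gamma_{1} - \frac{7}{18} \gamma_{2} + \frac{28}{15} \gamma_{12}
second term: \frac{4}{3} - \frac{32}{5} \gamma_{1} - \frac{7}{18} \gamma_{2} + \frac{28}{15} \gamma_{12}
Answer: \frac{56}{15}


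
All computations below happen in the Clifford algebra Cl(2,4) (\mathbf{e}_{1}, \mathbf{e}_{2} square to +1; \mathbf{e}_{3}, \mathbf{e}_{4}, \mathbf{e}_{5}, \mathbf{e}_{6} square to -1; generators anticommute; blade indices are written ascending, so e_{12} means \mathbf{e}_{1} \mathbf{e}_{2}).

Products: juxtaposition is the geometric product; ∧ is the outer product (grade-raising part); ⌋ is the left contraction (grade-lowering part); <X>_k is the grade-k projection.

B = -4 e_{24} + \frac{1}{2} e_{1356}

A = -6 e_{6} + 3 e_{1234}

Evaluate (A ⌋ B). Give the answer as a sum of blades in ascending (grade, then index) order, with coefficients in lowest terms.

step 1: -3 e_{135}
Answer: -3 e_{135}


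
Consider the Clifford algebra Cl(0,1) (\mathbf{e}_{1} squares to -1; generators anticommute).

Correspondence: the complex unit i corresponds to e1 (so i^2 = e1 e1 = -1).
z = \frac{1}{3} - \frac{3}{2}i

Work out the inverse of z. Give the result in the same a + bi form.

In blades: z = \frac{1}{3} - \frac{3}{2} e_{1}.
With qbar = \frac{1}{3} + \frac{3}{2} e_{1} (scalar fixed, mapped units negated), z qbar = \frac{85}{36} (the sum of squared coefficients), so z^-1 = qbar / (\frac{85}{36}) = \frac{12}{85} + \frac{54}{85} e_{1}; translating back:
Answer: \frac{12}{85} + \frac{54}{85}i


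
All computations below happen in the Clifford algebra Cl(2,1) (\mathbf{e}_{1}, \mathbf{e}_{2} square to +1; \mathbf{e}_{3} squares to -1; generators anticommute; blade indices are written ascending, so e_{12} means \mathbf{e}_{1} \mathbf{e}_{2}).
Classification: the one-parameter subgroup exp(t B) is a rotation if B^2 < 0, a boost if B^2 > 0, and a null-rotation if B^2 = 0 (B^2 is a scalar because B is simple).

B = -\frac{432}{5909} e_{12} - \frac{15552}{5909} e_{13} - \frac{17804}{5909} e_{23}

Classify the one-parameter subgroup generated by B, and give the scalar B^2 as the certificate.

B^2 term by term: the squares give (-\frac{432}{5909})^2*(e_{12})^2 + (-\frac{15552}{5909})^2*(e_{13})^2 + (-\frac{17804}{5909})^2*(e_{23})^2 = \frac{186624}{34916281}*(-1) + \frac{241864704}{34916281}*(+1) + \frac{316982416}{34916281}*(+1) = 16 (each basis 2-blade squares to minus the product of its generators' squares); cross terms between blades sharing an index anticommute and cancel. So B^2 = 16.
Answer: boost, certificate B^2 = 16. Because 16 is invariant under every versor sandwich, the classification follows from its sign alone.


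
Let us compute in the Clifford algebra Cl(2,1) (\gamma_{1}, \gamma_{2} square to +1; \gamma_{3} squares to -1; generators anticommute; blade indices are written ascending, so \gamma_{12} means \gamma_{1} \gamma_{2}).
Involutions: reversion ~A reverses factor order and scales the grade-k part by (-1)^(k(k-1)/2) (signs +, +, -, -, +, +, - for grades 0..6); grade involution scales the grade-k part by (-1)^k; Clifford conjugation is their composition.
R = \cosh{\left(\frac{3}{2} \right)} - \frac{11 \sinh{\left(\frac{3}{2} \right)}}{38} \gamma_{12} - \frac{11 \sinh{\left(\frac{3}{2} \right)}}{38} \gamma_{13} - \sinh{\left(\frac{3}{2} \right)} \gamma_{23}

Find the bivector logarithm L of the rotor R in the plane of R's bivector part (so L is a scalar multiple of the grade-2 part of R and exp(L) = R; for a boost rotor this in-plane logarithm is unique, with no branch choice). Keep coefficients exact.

The scalar part of R is \cosh{\left(\frac{3}{2} \right)}, which determines |rapidity| via cosh; the sign lives in the bivector part, and pairing them (bivector part over sinh of the rapidity = the plane) gives the unique in-plane L = rapidity * plane.
Concretely: cosh(rapidity) = \cosh{\left(\frac{3}{2} \right)} gives rapidity = ±\frac{3}{2}, and since rapidity/sinh(rapidity) is even the sign is immaterial: L = (rapidity/sinh(rapidity)) * <R>_2 = (\frac{3}{2 \sinh{\left(\frac{3}{2} \right)}}) * <R>_2.
Answer: - \frac{33}{76} \gamma_{12} - \frac{33}{76} \gamma_{13} - \frac{3}{2} \gamma_{23}


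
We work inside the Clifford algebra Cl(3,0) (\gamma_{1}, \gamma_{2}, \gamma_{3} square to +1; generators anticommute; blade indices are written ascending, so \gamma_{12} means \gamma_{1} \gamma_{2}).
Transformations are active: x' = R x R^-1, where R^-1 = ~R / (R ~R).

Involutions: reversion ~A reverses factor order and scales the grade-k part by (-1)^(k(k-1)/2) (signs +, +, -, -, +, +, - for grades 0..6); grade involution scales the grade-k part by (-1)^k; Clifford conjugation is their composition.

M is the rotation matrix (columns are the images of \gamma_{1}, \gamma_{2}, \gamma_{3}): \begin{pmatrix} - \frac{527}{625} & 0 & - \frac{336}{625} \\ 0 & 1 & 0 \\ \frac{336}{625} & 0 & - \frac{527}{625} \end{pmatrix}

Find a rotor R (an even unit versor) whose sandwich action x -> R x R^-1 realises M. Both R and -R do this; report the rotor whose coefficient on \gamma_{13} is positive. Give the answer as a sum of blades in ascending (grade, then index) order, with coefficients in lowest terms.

Method: write R = a + b12*\gamma_{12} + b13*\gamma_{13} + b23*\gamma_{23} with a^2 + b12^2 + b13^2 + b23^2 = 1 (so R^-1 = ~R). Expanding the columns R e_j ~R gives tr M = 4a^2 - 1 and, from the antisymmetric part, M21 - M12 = -4a*b12, M13 - M31 = 4a*b13, M32 - M23 = -4a*b23.
Here tr M = -\frac{429}{625}, so a^2 = (1 + tr M)/4 = \frac{49}{625} and a = ±\frac{7}{25}. Taking a = \frac{7}{25}: M21 - M12 = 0, M13 - M31 = -\frac{672}{625}, M32 - M23 = 0, giving b12 = 0, b13 = -\frac{24}{25}, b23 = 0, i.e. R = \frac{7}{25} - \frac{24}{25} \gamma_{13}.
Its \gamma_{13} coefficient is negative, so report the other preimage -R.
Answer: -\frac{7}{25} + \frac{24}{25} \gamma_{13}. Key observation: the double cover Spin(3) -> SO(3) sends R and -R to the same matrix (trace -\frac{429}{625} here), so the stated sign of the \gamma_{13} coefficient is what selects one sheet.


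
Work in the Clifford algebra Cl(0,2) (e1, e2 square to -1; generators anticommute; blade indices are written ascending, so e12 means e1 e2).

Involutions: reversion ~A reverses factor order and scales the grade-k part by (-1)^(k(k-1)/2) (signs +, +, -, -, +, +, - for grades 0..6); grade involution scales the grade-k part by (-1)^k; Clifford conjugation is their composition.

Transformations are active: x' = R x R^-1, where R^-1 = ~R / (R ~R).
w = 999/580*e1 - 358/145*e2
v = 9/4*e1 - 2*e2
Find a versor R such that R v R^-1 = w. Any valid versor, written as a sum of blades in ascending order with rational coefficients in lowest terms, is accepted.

Equal squares first: v^2 = w^2 = -145/16. Then v + w = 576/145*e1 - 648/145*e2 is a versor taking v to w, provided it is invertible.
Answer: 576/145*e1 - 648/145*e2


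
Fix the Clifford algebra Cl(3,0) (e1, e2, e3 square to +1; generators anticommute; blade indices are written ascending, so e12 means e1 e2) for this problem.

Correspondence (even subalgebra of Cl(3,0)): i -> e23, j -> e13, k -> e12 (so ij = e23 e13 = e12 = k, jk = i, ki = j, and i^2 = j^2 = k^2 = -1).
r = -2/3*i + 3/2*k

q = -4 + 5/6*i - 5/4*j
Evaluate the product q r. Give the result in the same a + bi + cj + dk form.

In blades: q = -4 - 5/4*e13 + 5/6*e23, r = 3/2*e12 - 2/3*e23.
Distribute q over r term by term (generator squares from the signature, products reordered to ascending indices): (-4)*r = -6*e12 + 8/3*e23; (-5/4*e13)*r = -5/6*e12 - 15/8*e23; (5/6*e23)*r = 5/9 - 5/4*e13.
Sum: 5/9 - 41/6*e12 - 5/4*e13 + 19/24*e23; translating back through the correspondence:
Answer: 5/9 + 19/24*i - 5/4*j - 41/6*k


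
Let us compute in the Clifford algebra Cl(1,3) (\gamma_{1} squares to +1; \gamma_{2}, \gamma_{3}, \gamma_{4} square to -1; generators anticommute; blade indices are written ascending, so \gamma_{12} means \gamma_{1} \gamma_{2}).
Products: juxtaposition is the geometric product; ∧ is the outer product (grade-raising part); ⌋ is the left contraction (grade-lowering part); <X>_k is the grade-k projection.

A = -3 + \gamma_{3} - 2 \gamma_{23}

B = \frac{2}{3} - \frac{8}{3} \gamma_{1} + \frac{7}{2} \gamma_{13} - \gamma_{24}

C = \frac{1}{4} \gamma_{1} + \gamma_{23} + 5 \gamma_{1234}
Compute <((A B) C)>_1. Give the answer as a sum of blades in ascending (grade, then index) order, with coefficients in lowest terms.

step 1: -2 + \frac{23}{2} \gamma_{1} + \frac{2}{3} \gamma_{3} + 7 \gamma_{12} - \frac{47}{6} \gamma_{13} - \frac{4}{3} \gamma_{23} + 3 \gamma_{24} + 2 \gamma_{34} + \frac{16}{3} \gamma_{123} + \gamma_{234}
step 2: \frac{101}{24} - \frac{65}{6} \gamma_{1} - \frac{13}{12} \gamma_{2} + \frac{47}{24} \gamma_{3} - \frac{83}{3} \gamma_{4} - \frac{107}{6} \gamma_{12} + \frac{47}{6} \gamma_{13} + \frac{20}{3} \gamma_{14} - \frac{2}{3} \gamma_{23} + \frac{247}{6} \gamma_{24} + 32 \gamma_{34} + \frac{67}{6} \gamma_{123} - \frac{31}{12} \gamma_{124} + \frac{1}{2} \gamma_{134} + \frac{115}{2} \gamma_{234} - \frac{41}{4} \gamma_{1234}
step 3: -\frac{65}{6} \gamma_{1} - \frac{13}{12} \gamma_{2} + \frac{47}{24} \gamma_{3} - \frac{83}{3} \gamma_{4}
Answer: -\frac{65}{6} \gamma_{1} - \frac{13}{12} \gamma_{2} + \frac{47}{24} \gamma_{3} - \frac{83}{3} \gamma_{4}


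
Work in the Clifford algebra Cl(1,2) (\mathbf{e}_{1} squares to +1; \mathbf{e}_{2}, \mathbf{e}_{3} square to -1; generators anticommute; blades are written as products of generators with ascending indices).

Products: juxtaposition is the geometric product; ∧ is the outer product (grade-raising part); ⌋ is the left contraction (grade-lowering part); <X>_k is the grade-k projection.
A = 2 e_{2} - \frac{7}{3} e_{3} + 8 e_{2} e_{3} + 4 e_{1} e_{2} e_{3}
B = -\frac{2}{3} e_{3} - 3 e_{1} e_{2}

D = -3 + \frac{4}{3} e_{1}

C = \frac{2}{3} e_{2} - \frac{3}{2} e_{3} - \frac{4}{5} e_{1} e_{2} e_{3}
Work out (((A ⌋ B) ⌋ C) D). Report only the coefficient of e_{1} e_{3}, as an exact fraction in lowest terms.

step 1: -\frac{14}{9} - 6 e_{1}
step 2: -\frac{28}{27} e_{2} + \frac{7}{3} e_{3} + \frac{24}{5} e_{2} e_{3} + \frac{56}{45} e_{1} e_{2} e_{3}
step 3: \frac{28}{9} e_{2} - 7 e_{3} + \frac{112}{81} e_{1} e_{2} - \frac{28}{9} e_{1} e_{3} - \frac{344}{27} e_{2} e_{3} + \frac{8}{3} e_{1} e_{2} e_{3}
Answer: -\frac{28}{9}


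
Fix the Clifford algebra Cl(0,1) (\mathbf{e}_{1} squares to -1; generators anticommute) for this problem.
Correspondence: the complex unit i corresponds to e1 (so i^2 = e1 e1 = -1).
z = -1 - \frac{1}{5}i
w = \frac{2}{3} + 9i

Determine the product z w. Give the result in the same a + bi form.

In blades: z = -1 - \frac{1}{5} e_{1}, w = \frac{2}{3} + 9 e_{1}.
Distribute z over w term by term (generator squares from the signature, products reordered to ascending indices): (-1)*w = -\frac{2}{3} - 9 e_{1}; (-\frac{1}{5} e_{1})*w = \frac{9}{5} - \frac{2}{15} e_{1}.
Sum: \frac{17}{15} - \frac{137}{15} e_{1}; translating back through the correspondence:
Answer: \frac{17}{15} - \frac{137}{15}i


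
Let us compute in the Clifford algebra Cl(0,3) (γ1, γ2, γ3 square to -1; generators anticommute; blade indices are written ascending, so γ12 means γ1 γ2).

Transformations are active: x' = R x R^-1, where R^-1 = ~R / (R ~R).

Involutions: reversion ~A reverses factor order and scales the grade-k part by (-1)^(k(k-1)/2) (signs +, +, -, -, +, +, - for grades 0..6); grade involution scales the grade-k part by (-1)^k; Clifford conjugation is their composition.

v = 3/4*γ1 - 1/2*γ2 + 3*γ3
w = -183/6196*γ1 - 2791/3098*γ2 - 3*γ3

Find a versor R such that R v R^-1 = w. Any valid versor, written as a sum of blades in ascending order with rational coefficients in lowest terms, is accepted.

A norm check does it: q(v) = q(w) = -157/16, hence R = v + w = 1116/1549*γ1 - 2170/1549*γ2 realises the map — parallel part kept, (v - w)/2 negated, v carried to w.
Answer: 1116/1549*γ1 - 2170/1549*γ2


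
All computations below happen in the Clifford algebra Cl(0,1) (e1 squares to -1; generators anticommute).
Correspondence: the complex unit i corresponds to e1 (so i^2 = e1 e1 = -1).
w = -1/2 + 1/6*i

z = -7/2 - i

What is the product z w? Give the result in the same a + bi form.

In blades: z = -7/2 - e1, w = -1/2 + 1/6*e1.
Distribute z over w term by term (generator squares from the signature, products reordered to ascending indices): (-7/2)*w = 7/4 - 7/12*e1; (-e1)*w = 1/6 + 1/2*e1.
Sum: 23/12 - 1/12*e1; translating back through the correspondence:
Answer: 23/12 - 1/12*i


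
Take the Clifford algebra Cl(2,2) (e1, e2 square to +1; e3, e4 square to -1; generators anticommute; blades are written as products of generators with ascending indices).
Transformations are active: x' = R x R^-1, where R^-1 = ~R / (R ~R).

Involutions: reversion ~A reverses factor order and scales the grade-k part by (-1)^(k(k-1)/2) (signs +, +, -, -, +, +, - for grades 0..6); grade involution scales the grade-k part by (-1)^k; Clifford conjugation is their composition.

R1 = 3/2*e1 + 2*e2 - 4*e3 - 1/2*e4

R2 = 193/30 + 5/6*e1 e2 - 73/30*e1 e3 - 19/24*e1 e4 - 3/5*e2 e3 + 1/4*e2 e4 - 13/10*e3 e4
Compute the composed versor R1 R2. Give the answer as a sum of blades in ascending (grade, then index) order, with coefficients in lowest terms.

Distribute over the terms of R1 (each basis-blade product reordered to ascending indices, repeated generators contracted through their squares):
(3/2*e1) R2 = 193/20*e1 + 5/4*e2 - 73/20*e3 - 19/16*e4 - 9/10*e1 e2 e3 + 3/8*e1 e2 e4 - 39/20*e1 e3 e4
(2*e2) R2 = -5/3*e1 + 193/15*e2 - 6/5*e3 + 1/2*e4 + 73/15*e1 e2 e3 + 19/12*e1 e2 e4 - 13/5*e2 e3 e4
(-4*e3) R2 = 146/15*e1 + 12/5*e2 - 386/15*e3 - 26/5*e4 - 10/3*e1 e2 e3 - 19/6*e1 e3 e4 + e2 e3 e4
(-1/2*e4) R2 = 19/48*e1 - 1/8*e2 + 13/20*e3 - 193/60*e4 - 5/12*e1 e2 e4 + 73/60*e1 e3 e4 + 3/10*e2 e3 e4
Summing the partial products and collecting blades:
Answer: 1449/80*e1 + 1967/120*e2 - 449/15*e3 - 437/48*e4 + 19/30*e1 e2 e3 + 37/24*e1 e2 e4 - 39/10*e1 e3 e4 - 13/10*e2 e3 e4


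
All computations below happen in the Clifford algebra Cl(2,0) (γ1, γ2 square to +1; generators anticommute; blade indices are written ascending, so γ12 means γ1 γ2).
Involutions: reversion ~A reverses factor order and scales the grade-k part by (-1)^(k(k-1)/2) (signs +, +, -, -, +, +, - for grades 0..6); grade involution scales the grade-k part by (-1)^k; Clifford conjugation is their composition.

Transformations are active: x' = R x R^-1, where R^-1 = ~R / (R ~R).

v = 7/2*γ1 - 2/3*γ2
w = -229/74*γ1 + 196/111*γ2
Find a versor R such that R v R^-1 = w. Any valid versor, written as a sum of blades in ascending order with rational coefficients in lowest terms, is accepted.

Why this works: both vectors square to 457/36, so q(v) = q(w) and R = v + w = 15/37*γ1 + 122/111*γ2 carries v to w — its own direction survives, the complement (v - w)/2 flips.
Answer: 15/37*γ1 + 122/111*γ2


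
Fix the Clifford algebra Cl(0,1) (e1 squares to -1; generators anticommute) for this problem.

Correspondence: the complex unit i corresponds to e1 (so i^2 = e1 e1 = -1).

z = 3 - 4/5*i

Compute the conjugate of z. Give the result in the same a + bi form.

In blades: z = 3 - 4/5*e1.
Conjugation here is Clifford conjugation: the scalar is fixed and the grade-1 and grade-2 blades all flip sign, giving 3 + 4/5*e1; translating back:
Answer: 3 + 4/5*i


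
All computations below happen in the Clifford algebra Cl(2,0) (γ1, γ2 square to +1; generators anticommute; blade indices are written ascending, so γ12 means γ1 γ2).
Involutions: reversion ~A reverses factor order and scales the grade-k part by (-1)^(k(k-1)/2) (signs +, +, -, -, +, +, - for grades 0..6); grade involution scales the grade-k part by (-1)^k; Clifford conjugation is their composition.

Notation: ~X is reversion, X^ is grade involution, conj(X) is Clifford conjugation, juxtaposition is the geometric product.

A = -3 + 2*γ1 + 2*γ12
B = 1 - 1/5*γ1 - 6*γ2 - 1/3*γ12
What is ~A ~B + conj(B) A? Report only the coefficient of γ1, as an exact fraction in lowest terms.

first term: -41/15 + 73/5*γ1 + 274/15*γ2 - 15*γ12
second term: -49/15 - 53/5*γ1 - 274/15*γ2 - 11*γ12
Answer: 4


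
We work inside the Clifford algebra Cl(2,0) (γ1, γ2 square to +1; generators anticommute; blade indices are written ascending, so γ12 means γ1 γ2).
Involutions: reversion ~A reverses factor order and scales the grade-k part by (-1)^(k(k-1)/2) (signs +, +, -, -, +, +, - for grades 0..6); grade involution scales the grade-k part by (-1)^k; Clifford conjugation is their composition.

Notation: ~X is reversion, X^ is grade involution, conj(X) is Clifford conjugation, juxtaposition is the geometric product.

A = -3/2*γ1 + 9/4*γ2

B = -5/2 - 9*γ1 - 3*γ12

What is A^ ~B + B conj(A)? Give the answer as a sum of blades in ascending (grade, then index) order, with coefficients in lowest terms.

first term: -27/2 + 3*γ1 + 81/8*γ2 - 81/4*γ12
second term: -27/2 + 3*γ1 + 81/8*γ2 + 81/4*γ12
Answer: -27 + 6*γ1 + 81/4*γ2
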